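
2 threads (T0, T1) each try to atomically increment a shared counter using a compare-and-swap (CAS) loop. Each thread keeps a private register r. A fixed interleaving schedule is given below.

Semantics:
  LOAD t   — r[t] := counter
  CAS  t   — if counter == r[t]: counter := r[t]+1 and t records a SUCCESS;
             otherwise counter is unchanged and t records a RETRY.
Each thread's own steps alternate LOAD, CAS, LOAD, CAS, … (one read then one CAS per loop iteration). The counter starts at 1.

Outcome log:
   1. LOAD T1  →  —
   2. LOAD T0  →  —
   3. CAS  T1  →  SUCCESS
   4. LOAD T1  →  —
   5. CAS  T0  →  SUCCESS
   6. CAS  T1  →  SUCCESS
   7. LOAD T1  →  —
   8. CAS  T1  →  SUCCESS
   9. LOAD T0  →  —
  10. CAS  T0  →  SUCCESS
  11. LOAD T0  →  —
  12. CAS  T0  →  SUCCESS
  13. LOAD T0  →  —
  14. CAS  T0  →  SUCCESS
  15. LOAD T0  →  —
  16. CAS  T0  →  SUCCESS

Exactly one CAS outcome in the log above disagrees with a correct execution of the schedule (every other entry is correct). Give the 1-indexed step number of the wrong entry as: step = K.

step = 5

Re-executing:
T1 LOAD — after: cnt=1, r=1 — load
T0 LOAD — after: cnt=1, r=1 — load
T1 CAS — after: cnt=2, r=1 — ok
T1 LOAD — after: cnt=2, r=2 — load
T0 CAS — after: cnt=2, r=1 — retry
T1 CAS — after: cnt=3, r=2 — ok
T1 LOAD — after: cnt=3, r=3 — load
T1 CAS — after: cnt=4, r=3 — ok
T0 LOAD — after: cnt=4, r=4 — load
T0 CAS — after: cnt=5, r=4 — ok
T0 LOAD — after: cnt=5, r=5 — load
T0 CAS — after: cnt=6, r=5 — ok
T0 LOAD — after: cnt=6, r=6 — load
T0 CAS — after: cnt=7, r=6 — ok
T0 LOAD — after: cnt=7, r=7 — load
T0 CAS — after: cnt=8, r=7 — ok
Flip is step 5.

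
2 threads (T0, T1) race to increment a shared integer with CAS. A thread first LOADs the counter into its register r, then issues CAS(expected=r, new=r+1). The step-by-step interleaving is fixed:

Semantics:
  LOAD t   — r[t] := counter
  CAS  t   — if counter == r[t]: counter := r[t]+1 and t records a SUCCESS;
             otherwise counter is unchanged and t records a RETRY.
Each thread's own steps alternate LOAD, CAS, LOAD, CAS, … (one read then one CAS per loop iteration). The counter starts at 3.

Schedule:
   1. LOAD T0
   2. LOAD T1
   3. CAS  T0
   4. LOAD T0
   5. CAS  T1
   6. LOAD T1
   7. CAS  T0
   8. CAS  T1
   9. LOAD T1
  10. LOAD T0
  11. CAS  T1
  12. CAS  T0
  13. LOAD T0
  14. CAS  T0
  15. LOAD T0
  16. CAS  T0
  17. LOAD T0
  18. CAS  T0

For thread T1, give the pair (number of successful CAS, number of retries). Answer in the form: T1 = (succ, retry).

step 1: T0 LOAD ⇒ load; ctr=3 reg=3
step 2: T1 LOAD ⇒ load; ctr=3 reg=3
step 3: T0 CAS ⇒ ok; ctr=4 reg=3
step 4: T0 LOAD ⇒ load; ctr=4 reg=4
step 5: T1 CAS ⇒ retry; ctr=4 reg=3
step 6: T1 LOAD ⇒ load; ctr=4 reg=4
step 7: T0 CAS ⇒ ok; ctr=5 reg=4
step 8: T1 CAS ⇒ retry; ctr=5 reg=4
step 9: T1 LOAD ⇒ load; ctr=5 reg=5
step 10: T0 LOAD ⇒ load; ctr=5 reg=5
step 11: T1 CAS ⇒ ok; ctr=6 reg=5
step 12: T0 CAS ⇒ retry; ctr=6 reg=5
step 13: T0 LOAD ⇒ load; ctr=6 reg=6
step 14: T0 CAS ⇒ ok; ctr=7 reg=6
step 15: T0 LOAD ⇒ load; ctr=7 reg=7
step 16: T0 CAS ⇒ ok; ctr=8 reg=7
step 17: T0 LOAD ⇒ load; ctr=8 reg=8
step 18: T0 CAS ⇒ ok; ctr=9 reg=8

T1 = (1, 2)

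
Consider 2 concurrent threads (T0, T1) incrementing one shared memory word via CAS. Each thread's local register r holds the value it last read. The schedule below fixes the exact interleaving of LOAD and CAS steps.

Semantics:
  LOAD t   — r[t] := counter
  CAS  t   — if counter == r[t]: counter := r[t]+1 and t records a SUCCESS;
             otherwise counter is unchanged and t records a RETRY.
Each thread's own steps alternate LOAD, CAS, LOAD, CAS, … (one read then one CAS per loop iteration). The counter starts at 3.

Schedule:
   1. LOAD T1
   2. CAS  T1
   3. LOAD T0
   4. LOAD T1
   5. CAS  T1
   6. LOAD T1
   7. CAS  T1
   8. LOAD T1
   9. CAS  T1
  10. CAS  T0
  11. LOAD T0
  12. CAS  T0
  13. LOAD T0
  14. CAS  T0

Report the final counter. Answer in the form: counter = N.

counter = 9

1. LOAD T1 → mem=3 r[T1]=3 [LOAD]
2. CAS T1 → mem=4 r[T1]=3 [OK]
3. LOAD T0 → mem=4 r[T0]=4 [LOAD]
4. LOAD T1 → mem=4 r[T1]=4 [LOAD]
5. CAS T1 → mem=5 r[T1]=4 [OK]
6. LOAD T1 → mem=5 r[T1]=5 [LOAD]
7. CAS T1 → mem=6 r[T1]=5 [OK]
8. LOAD T1 → mem=6 r[T1]=6 [LOAD]
9. CAS T1 → mem=7 r[T1]=6 [OK]
10. CAS T0 → mem=7 r[T0]=4 [RETRY]
11. LOAD T0 → mem=7 r[T0]=7 [LOAD]
12. CAS T0 → mem=8 r[T0]=7 [OK]
13. LOAD T0 → mem=8 r[T0]=8 [LOAD]
14. CAS T0 → mem=9 r[T0]=8 [OK]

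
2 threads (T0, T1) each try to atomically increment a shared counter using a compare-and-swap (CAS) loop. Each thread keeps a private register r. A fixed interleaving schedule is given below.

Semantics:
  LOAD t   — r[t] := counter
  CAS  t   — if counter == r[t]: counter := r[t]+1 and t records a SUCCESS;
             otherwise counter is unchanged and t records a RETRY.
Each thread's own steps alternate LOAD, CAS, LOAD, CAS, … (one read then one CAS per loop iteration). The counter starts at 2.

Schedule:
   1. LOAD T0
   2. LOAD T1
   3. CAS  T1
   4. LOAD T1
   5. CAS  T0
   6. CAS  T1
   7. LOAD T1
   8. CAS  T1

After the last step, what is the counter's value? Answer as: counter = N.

counter = 5

[1] T0.load  rd  (counter 2, T0.r 2)
[2] T1.load  rd  (counter 2, T1.r 2)
[3] T1.cas  hit  (counter 3, T1.r 2)
[4] T1.load  rd  (counter 3, T1.r 3)
[5] T0.cas  miss  (counter 3, T0.r 2)
[6] T1.cas  hit  (counter 4, T1.r 3)
[7] T1.load  rd  (counter 4, T1.r 4)
[8] T1.cas  hit  (counter 5, T1.r 4)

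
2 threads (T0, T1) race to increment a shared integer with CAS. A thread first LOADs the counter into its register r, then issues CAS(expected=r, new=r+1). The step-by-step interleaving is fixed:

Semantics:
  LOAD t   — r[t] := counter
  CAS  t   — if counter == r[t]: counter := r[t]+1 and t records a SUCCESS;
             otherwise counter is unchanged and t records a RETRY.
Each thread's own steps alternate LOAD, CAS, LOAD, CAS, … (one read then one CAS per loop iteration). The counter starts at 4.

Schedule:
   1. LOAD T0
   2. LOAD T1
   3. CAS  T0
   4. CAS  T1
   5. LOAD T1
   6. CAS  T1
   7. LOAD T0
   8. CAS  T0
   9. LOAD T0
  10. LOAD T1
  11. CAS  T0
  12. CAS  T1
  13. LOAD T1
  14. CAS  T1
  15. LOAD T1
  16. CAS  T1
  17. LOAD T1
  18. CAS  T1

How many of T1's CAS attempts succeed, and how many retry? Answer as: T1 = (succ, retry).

T1 = (4, 2)

[1] T0.load  rd  (counter 4, T0.r 4)
[2] T1.load  rd  (counter 4, T1.r 4)
[3] T0.cas  hit  (counter 5, T0.r 4)
[4] T1.cas  miss  (counter 5, T1.r 4)
[5] T1.load  rd  (counter 5, T1.r 5)
[6] T1.cas  hit  (counter 6, T1.r 5)
[7] T0.load  rd  (counter 6, T0.r 6)
[8] T0.cas  hit  (counter 7, T0.r 6)
[9] T0.load  rd  (counter 7, T0.r 7)
[10] T1.load  rd  (counter 7, T1.r 7)
[11] T0.cas  hit  (counter 8, T0.r 7)
[12] T1.cas  miss  (counter 8, T1.r 7)
[13] T1.load  rd  (counter 8, T1.r 8)
[14] T1.cas  hit  (counter 9, T1.r 8)
[15] T1.load  rd  (counter 9, T1.r 9)
[16] T1.cas  hit  (counter 10, T1.r 9)
[17] T1.load  rd  (counter 10, T1.r 10)
[18] T1.cas  hit  (counter 11, T1.r 10)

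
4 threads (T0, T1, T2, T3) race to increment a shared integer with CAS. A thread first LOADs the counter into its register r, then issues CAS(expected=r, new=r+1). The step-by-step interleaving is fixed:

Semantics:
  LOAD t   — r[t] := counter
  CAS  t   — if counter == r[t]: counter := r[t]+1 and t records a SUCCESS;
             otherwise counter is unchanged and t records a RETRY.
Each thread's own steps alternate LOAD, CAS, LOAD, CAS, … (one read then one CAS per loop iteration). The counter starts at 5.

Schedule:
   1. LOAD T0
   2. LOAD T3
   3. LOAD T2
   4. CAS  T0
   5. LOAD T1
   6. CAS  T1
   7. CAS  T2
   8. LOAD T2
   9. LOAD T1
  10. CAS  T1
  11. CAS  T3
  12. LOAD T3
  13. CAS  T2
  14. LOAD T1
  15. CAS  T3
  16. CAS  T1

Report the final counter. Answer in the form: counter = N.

counter = 9

   1) LOAD T0:  M=5  r_T0=5
   2) LOAD T3:  M=5  r_T3=5
   3) LOAD T2:  M=5  r_T2=5
   4) CAS  T0:  M=6  r_T0=5 ✓
   5) LOAD T1:  M=6  r_T1=6
   6) CAS  T1:  M=7  r_T1=6 ✓
   7) CAS  T2:  M=7  r_T2=5 ✗
   8) LOAD T2:  M=7  r_T2=7
   9) LOAD T1:  M=7  r_T1=7
  10) CAS  T1:  M=8  r_T1=7 ✓
  11) CAS  T3:  M=8  r_T3=5 ✗
  12) LOAD T3:  M=8  r_T3=8
  13) CAS  T2:  M=8  r_T2=7 ✗
  14) LOAD T1:  M=8  r_T1=8
  15) CAS  T3:  M=9  r_T3=8 ✓
  16) CAS  T1:  M=9  r_T1=8 ✗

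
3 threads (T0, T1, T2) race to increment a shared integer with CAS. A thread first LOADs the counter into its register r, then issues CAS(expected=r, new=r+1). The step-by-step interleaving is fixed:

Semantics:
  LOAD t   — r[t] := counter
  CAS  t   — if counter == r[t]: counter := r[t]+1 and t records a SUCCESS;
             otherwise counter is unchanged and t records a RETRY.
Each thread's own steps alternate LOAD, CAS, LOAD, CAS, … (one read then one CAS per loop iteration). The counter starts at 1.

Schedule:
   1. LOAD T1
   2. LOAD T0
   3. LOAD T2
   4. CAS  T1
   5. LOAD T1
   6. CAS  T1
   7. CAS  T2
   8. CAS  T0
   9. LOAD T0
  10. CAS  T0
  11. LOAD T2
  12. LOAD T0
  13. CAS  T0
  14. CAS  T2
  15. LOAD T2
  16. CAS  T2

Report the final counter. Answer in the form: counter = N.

[1] T1.load  rd  (counter 1, T1.r 1)
[2] T0.load  rd  (counter 1, T0.r 1)
[3] T2.load  rd  (counter 1, T2.r 1)
[4] T1.cas  hit  (counter 2, T1.r 1)
[5] T1.load  rd  (counter 2, T1.r 2)
[6] T1.cas  hit  (counter 3, T1.r 2)
[7] T2.cas  miss  (counter 3, T2.r 1)
[8] T0.cas  miss  (counter 3, T0.r 1)
[9] T0.load  rd  (counter 3, T0.r 3)
[10] T0.cas  hit  (counter 4, T0.r 3)
[11] T2.load  rd  (counter 4, T2.r 4)
[12] T0.load  rd  (counter 4, T0.r 4)
[13] T0.cas  hit  (counter 5, T0.r 4)
[14] T2.cas  miss  (counter 5, T2.r 4)
[15] T2.load  rd  (counter 5, T2.r 5)
[16] T2.cas  hit  (counter 6, T2.r 5)

counter = 6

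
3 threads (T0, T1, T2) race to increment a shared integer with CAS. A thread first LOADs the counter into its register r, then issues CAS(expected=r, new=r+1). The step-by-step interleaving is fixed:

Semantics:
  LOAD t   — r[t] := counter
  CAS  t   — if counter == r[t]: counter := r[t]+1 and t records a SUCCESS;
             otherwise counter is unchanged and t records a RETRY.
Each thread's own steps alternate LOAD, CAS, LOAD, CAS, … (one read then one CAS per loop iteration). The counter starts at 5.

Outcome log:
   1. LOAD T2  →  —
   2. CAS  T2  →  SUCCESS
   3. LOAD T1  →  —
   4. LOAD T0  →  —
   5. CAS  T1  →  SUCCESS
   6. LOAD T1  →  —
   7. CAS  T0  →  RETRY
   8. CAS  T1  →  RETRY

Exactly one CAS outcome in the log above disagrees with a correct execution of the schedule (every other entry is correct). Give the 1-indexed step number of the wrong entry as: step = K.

Reference trace:
   1) LOAD T2:  M=5  r_T2=5
   2) CAS  T2:  M=6  r_T2=5 ✓
   3) LOAD T1:  M=6  r_T1=6
   4) LOAD T0:  M=6  r_T0=6
   5) CAS  T1:  M=7  r_T1=6 ✓
   6) LOAD T1:  M=7  r_T1=7
   7) CAS  T0:  M=7  r_T0=6 ✗
   8) CAS  T1:  M=8  r_T1=7 ✓
Flip is step 8.

step = 8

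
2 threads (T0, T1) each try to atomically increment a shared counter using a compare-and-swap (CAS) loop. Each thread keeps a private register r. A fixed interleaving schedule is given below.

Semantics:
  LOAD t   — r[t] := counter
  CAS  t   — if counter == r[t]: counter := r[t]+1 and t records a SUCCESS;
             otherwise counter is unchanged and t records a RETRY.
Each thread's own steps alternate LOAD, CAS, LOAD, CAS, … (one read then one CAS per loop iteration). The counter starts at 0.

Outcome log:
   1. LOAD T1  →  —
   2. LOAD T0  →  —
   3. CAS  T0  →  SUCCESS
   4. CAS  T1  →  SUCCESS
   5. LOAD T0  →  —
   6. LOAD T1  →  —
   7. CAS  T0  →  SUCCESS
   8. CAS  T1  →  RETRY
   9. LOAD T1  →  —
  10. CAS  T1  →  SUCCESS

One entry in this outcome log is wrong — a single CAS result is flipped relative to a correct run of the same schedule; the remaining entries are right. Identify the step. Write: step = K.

step = 4

Reference trace:
T1 LOAD — after: cnt=0, r=0 — load
T0 LOAD — after: cnt=0, r=0 — load
T0 CAS — after: cnt=1, r=0 — ok
T1 CAS — after: cnt=1, r=0 — retry
T0 LOAD — after: cnt=1, r=1 — load
T1 LOAD — after: cnt=1, r=1 — load
T0 CAS — after: cnt=2, r=1 — ok
T1 CAS — after: cnt=2, r=1 — retry
T1 LOAD — after: cnt=2, r=2 — load
T1 CAS — after: cnt=3, r=2 — ok
Mismatch at 4.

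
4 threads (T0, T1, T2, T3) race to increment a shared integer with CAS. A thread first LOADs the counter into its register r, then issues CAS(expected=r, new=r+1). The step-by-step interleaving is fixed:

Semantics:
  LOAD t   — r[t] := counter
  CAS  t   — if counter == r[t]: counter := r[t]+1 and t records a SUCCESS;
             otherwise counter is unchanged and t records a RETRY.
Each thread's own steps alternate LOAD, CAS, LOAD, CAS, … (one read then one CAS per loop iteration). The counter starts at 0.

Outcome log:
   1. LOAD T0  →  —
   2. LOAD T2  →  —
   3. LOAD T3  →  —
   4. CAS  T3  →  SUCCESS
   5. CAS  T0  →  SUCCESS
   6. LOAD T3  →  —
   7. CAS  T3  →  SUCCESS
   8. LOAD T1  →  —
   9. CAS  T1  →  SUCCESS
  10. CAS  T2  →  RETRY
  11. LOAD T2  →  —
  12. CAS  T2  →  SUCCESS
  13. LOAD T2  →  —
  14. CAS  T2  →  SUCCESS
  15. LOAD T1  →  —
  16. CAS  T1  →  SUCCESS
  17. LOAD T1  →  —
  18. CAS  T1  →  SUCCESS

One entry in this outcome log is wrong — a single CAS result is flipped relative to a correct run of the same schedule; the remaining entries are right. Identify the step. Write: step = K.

step = 5

Reference trace:
#1 T0 reads 0
#2 T2 reads 0
#3 T3 reads 0
#4 T3 CAS(0→1) writes; counter now 1
#5 T0 CAS(0→1) fails; counter now 1
#6 T3 reads 1
#7 T3 CAS(1→2) writes; counter now 2
#8 T1 reads 2
#9 T1 CAS(2→3) writes; counter now 3
#10 T2 CAS(0→1) fails; counter now 3
#11 T2 reads 3
#12 T2 CAS(3→4) writes; counter now 4
#13 T2 reads 4
#14 T2 CAS(4→5) writes; counter now 5
#15 T1 reads 5
#16 T1 CAS(5→6) writes; counter now 6
#17 T1 reads 6
#18 T1 CAS(6→7) writes; counter now 7
Log disagrees first at step 5.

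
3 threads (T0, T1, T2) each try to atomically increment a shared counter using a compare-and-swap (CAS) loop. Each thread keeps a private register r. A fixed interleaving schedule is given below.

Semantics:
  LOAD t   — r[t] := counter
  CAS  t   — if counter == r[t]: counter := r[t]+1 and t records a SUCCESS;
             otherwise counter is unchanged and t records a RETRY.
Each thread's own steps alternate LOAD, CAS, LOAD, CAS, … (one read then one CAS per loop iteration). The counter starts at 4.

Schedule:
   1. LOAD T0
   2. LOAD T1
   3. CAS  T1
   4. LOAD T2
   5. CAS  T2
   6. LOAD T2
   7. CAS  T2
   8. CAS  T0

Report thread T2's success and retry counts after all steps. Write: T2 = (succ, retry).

T0 LOAD — after: cnt=4, r=4 — load
T1 LOAD — after: cnt=4, r=4 — load
T1 CAS — after: cnt=5, r=4 — ok
T2 LOAD — after: cnt=5, r=5 — load
T2 CAS — after: cnt=6, r=5 — ok
T2 LOAD — after: cnt=6, r=6 — load
T2 CAS — after: cnt=7, r=6 — ok
T0 CAS — after: cnt=7, r=4 — retry

T2 = (2, 0)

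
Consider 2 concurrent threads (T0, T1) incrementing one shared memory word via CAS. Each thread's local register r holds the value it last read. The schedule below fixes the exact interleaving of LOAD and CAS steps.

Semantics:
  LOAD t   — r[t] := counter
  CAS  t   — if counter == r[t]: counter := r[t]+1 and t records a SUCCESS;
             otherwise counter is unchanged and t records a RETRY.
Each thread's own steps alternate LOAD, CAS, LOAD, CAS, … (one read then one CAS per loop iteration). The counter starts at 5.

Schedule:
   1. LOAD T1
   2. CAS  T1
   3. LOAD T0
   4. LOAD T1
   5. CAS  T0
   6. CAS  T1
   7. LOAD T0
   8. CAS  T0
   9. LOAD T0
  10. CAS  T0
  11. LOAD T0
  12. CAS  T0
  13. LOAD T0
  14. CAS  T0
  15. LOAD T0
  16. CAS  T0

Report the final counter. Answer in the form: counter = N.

counter = 12

step 1: T1 LOAD ⇒ load; ctr=5 reg=5
step 2: T1 CAS ⇒ ok; ctr=6 reg=5
step 3: T0 LOAD ⇒ load; ctr=6 reg=6
step 4: T1 LOAD ⇒ load; ctr=6 reg=6
step 5: T0 CAS ⇒ ok; ctr=7 reg=6
step 6: T1 CAS ⇒ retry; ctr=7 reg=6
step 7: T0 LOAD ⇒ load; ctr=7 reg=7
step 8: T0 CAS ⇒ ok; ctr=8 reg=7
step 9: T0 LOAD ⇒ load; ctr=8 reg=8
step 10: T0 CAS ⇒ ok; ctr=9 reg=8
step 11: T0 LOAD ⇒ load; ctr=9 reg=9
step 12: T0 CAS ⇒ ok; ctr=10 reg=9
step 13: T0 LOAD ⇒ load; ctr=10 reg=10
step 14: T0 CAS ⇒ ok; ctr=11 reg=10
step 15: T0 LOAD ⇒ load; ctr=11 reg=11
step 16: T0 CAS ⇒ ok; ctr=12 reg=11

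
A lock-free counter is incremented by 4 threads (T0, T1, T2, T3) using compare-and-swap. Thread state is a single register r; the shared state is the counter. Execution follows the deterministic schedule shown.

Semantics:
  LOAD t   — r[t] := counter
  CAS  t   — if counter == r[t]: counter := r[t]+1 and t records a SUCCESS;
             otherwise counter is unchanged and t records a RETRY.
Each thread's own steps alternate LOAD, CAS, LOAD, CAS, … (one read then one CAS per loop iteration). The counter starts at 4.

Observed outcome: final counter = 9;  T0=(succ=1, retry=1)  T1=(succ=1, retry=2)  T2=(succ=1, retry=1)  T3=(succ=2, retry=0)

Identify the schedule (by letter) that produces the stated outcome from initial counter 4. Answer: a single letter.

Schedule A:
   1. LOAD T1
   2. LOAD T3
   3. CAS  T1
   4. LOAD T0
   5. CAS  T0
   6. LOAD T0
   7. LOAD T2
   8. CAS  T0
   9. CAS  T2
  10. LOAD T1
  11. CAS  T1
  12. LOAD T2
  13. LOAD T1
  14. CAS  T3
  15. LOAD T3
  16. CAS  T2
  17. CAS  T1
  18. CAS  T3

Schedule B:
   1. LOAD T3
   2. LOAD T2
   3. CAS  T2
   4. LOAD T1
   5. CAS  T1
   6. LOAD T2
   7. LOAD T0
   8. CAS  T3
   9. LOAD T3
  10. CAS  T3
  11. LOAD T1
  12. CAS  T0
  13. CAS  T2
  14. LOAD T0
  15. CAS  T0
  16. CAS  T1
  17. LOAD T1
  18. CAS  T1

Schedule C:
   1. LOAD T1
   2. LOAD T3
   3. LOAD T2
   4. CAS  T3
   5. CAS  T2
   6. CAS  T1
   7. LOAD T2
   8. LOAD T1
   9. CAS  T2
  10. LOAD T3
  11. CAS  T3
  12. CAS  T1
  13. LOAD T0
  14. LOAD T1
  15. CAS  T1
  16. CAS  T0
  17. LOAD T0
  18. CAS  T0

Simulating candidate C:
T1 LOAD — after: cnt=4, r=4 — load
T3 LOAD — after: cnt=4, r=4 — load
T2 LOAD — after: cnt=4, r=4 — load
T3 CAS — after: cnt=5, r=4 — ok
T2 CAS — after: cnt=5, r=4 — retry
T1 CAS — after: cnt=5, r=4 — retry
T2 LOAD — after: cnt=5, r=5 — load
T1 LOAD — after: cnt=5, r=5 — load
T2 CAS — after: cnt=6, r=5 — ok
T3 LOAD — after: cnt=6, r=6 — load
T3 CAS — after: cnt=7, r=6 — ok
T1 CAS — after: cnt=7, r=5 — retry
T0 LOAD — after: cnt=7, r=7 — load
T1 LOAD — after: cnt=7, r=7 — load
T1 CAS — after: cnt=8, r=7 — ok
T0 CAS — after: cnt=8, r=7 — retry
T0 LOAD — after: cnt=8, r=8 — load
T0 CAS — after: cnt=9, r=8 — ok

C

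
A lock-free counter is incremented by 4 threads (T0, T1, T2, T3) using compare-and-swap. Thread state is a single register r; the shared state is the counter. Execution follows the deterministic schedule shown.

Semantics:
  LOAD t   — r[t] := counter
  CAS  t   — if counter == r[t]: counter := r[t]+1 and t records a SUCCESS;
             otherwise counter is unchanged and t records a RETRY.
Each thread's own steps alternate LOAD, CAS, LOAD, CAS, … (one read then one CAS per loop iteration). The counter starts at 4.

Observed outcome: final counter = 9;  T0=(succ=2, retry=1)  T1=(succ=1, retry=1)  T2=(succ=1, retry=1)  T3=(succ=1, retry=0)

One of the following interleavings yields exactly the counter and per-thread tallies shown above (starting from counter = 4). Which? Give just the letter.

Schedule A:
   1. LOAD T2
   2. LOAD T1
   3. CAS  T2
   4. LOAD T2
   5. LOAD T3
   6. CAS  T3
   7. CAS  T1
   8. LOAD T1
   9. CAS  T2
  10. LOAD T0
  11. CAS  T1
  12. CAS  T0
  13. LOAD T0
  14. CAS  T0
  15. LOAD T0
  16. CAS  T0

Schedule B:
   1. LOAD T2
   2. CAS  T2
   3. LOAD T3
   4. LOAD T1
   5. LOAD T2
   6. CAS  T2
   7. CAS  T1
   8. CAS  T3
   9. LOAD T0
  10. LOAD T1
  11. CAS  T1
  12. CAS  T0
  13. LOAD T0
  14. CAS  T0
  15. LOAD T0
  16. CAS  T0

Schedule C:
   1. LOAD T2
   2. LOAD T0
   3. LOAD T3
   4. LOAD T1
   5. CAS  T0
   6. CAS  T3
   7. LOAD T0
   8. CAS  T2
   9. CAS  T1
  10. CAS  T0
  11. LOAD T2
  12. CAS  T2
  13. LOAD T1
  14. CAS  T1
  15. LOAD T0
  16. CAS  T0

Run A:
[1] T2.load  rd  (counter 4, T2.r 4)
[2] T1.load  rd  (counter 4, T1.r 4)
[3] T2.cas  hit  (counter 5, T2.r 4)
[4] T2.load  rd  (counter 5, T2.r 5)
[5] T3.load  rd  (counter 5, T3.r 5)
[6] T3.cas  hit  (counter 6, T3.r 5)
[7] T1.cas  miss  (counter 6, T1.r 4)
[8] T1.load  rd  (counter 6, T1.r 6)
[9] T2.cas  miss  (counter 6, T2.r 5)
[10] T0.load  rd  (counter 6, T0.r 6)
[11] T1.cas  hit  (counter 7, T1.r 6)
[12] T0.cas  miss  (counter 7, T0.r 6)
[13] T0.load  rd  (counter 7, T0.r 7)
[14] T0.cas  hit  (counter 8, T0.r 7)
[15] T0.load  rd  (counter 8, T0.r 8)
[16] T0.cas  hit  (counter 9, T0.r 8)

A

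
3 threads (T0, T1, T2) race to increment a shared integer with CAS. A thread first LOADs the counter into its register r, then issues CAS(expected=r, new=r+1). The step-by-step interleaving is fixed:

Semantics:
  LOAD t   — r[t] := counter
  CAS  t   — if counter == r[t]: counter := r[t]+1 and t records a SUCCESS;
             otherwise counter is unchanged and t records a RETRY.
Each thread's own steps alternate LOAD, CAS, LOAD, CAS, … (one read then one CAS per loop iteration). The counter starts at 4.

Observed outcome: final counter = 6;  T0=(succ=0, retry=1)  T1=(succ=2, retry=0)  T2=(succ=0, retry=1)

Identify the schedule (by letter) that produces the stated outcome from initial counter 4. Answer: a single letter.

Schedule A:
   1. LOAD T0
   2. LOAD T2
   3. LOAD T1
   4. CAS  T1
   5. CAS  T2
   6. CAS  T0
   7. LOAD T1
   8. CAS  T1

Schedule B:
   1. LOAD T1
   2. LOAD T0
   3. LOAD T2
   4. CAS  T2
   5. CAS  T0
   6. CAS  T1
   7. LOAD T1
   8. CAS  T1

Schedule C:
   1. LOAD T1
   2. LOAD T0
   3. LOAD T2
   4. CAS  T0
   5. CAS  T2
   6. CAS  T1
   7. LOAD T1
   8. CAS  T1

Tracing schedule A:
T0 LOAD — after: cnt=4, r=4 — load
T2 LOAD — after: cnt=4, r=4 — load
T1 LOAD — after: cnt=4, r=4 — load
T1 CAS — after: cnt=5, r=4 — ok
T2 CAS — after: cnt=5, r=4 — retry
T0 CAS — after: cnt=5, r=4 — retry
T1 LOAD — after: cnt=5, r=5 — load
T1 CAS — after: cnt=6, r=5 — ok

A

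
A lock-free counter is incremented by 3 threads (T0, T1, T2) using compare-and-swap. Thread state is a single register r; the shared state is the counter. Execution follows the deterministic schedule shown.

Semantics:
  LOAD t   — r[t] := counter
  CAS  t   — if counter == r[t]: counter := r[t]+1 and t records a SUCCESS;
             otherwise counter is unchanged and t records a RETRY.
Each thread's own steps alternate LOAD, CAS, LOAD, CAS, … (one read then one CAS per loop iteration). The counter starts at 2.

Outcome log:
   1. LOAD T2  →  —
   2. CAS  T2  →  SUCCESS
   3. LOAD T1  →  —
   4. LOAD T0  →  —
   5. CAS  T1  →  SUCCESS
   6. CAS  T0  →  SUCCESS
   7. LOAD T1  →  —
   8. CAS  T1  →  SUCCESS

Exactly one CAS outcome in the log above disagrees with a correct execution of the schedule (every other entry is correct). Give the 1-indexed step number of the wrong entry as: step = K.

Re-executing:
step 1: T2 LOAD ⇒ load; ctr=2 reg=2
step 2: T2 CAS ⇒ ok; ctr=3 reg=2
step 3: T1 LOAD ⇒ load; ctr=3 reg=3
step 4: T0 LOAD ⇒ load; ctr=3 reg=3
step 5: T1 CAS ⇒ ok; ctr=4 reg=3
step 6: T0 CAS ⇒ retry; ctr=4 reg=3
step 7: T1 LOAD ⇒ load; ctr=4 reg=4
step 8: T1 CAS ⇒ ok; ctr=5 reg=4
Log disagrees first at step 6.

step = 6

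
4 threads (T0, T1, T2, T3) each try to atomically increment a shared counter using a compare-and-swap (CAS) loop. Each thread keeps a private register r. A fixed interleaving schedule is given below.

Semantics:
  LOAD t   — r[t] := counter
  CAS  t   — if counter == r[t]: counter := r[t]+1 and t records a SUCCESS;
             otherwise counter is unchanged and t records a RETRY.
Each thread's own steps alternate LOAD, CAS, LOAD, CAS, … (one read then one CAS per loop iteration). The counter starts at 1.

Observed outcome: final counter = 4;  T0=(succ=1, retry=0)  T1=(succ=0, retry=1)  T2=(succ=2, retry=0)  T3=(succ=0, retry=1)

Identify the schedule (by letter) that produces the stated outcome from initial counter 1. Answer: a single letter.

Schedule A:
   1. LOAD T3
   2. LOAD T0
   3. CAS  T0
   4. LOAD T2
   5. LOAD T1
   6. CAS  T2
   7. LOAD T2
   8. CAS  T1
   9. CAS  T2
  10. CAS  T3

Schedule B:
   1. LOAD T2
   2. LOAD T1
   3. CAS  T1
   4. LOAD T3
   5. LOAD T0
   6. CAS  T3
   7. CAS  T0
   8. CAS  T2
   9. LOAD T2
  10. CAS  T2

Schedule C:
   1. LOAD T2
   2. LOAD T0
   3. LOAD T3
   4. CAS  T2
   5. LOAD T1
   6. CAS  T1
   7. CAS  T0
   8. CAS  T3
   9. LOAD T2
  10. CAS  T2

A

Tracing schedule A:
[1] T3.load  rd  (counter 1, T3.r 1)
[2] T0.load  rd  (counter 1, T0.r 1)
[3] T0.cas  hit  (counter 2, T0.r 1)
[4] T2.load  rd  (counter 2, T2.r 2)
[5] T1.load  rd  (counter 2, T1.r 2)
[6] T2.cas  hit  (counter 3, T2.r 2)
[7] T2.load  rd  (counter 3, T2.r 3)
[8] T1.cas  miss  (counter 3, T1.r 2)
[9] T2.cas  hit  (counter 4, T2.r 3)
[10] T3.cas  miss  (counter 4, T3.r 1)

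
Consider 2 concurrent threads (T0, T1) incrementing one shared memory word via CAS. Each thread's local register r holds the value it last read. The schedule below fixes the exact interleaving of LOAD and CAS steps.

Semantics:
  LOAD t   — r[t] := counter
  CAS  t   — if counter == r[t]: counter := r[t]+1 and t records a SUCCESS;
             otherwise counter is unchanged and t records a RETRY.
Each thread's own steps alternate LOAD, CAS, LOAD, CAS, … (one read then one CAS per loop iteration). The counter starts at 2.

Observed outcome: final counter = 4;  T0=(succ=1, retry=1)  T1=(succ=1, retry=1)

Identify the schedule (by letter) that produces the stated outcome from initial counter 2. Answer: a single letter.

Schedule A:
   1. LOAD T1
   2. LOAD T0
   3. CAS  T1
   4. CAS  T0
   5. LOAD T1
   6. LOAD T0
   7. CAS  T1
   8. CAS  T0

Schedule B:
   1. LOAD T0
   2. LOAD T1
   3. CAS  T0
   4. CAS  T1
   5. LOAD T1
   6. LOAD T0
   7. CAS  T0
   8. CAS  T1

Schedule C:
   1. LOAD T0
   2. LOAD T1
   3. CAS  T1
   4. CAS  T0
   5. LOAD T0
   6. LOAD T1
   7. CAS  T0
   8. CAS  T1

Simulating candidate C:
#1 T0 reads 2
#2 T1 reads 2
#3 T1 CAS(2→3) writes; counter now 3
#4 T0 CAS(2→3) fails; counter now 3
#5 T0 reads 3
#6 T1 reads 3
#7 T0 CAS(3→4) writes; counter now 4
#8 T1 CAS(3→4) fails; counter now 4

C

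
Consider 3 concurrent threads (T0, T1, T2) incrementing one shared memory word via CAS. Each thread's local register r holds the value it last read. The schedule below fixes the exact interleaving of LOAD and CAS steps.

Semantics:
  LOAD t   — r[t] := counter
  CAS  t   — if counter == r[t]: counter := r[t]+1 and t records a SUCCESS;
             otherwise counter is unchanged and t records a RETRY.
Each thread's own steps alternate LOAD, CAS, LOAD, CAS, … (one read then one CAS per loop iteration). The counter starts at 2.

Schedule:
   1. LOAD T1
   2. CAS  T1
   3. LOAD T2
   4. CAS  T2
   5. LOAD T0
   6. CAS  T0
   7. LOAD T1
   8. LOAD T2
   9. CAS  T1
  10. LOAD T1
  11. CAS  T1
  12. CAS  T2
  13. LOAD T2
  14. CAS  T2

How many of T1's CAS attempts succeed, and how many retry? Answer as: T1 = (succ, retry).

T1 = (3, 0)

step 1: T1 LOAD ⇒ load; ctr=2 reg=2
step 2: T1 CAS ⇒ ok; ctr=3 reg=2
step 3: T2 LOAD ⇒ load; ctr=3 reg=3
step 4: T2 CAS ⇒ ok; ctr=4 reg=3
step 5: T0 LOAD ⇒ load; ctr=4 reg=4
step 6: T0 CAS ⇒ ok; ctr=5 reg=4
step 7: T1 LOAD ⇒ load; ctr=5 reg=5
step 8: T2 LOAD ⇒ load; ctr=5 reg=5
step 9: T1 CAS ⇒ ok; ctr=6 reg=5
step 10: T1 LOAD ⇒ load; ctr=6 reg=6
step 11: T1 CAS ⇒ ok; ctr=7 reg=6
step 12: T2 CAS ⇒ retry; ctr=7 reg=5
step 13: T2 LOAD ⇒ load; ctr=7 reg=7
step 14: T2 CAS ⇒ ok; ctr=8 reg=7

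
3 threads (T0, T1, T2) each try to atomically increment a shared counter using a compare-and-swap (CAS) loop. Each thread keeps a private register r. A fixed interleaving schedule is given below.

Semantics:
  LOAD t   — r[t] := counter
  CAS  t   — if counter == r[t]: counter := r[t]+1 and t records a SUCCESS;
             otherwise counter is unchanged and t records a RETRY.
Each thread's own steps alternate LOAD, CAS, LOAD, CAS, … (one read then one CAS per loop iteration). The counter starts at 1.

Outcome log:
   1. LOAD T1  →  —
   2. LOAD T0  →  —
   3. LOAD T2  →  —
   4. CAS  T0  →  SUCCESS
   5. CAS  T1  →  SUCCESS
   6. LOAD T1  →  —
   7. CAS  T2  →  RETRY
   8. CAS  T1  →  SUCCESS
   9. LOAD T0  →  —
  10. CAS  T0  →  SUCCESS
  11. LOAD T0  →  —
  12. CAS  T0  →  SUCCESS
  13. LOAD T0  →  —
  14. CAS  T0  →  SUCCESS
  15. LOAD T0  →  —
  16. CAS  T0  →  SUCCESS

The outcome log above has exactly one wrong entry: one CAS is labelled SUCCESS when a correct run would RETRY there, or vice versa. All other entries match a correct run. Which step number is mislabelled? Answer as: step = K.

step = 5

Correct run:
#1 T1 reads 1
#2 T0 reads 1
#3 T2 reads 1
#4 T0 CAS(1→2) writes; counter now 2
#5 T1 CAS(1→2) fails; counter now 2
#6 T1 reads 2
#7 T2 CAS(1→2) fails; counter now 2
#8 T1 CAS(2→3) writes; counter now 3
#9 T0 reads 3
#10 T0 CAS(3→4) writes; counter now 4
#11 T0 reads 4
#12 T0 CAS(4→5) writes; counter now 5
#13 T0 reads 5
#14 T0 CAS(5→6) writes; counter now 6
#15 T0 reads 6
#16 T0 CAS(6→7) writes; counter now 7
Flip is step 5.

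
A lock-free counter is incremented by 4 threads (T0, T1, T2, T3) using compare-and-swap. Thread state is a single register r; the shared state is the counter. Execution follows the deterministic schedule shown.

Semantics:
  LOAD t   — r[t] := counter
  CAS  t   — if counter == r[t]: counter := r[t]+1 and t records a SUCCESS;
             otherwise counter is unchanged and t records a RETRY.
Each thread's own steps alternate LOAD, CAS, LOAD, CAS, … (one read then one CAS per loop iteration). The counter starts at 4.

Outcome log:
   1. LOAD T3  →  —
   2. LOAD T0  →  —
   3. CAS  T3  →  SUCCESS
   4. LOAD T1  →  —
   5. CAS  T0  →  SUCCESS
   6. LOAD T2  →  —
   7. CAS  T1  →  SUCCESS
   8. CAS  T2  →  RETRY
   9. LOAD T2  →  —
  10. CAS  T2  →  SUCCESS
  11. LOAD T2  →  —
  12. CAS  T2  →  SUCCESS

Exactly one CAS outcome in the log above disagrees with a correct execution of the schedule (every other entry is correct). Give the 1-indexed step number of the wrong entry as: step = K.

step = 5

Reference trace:
T3 LOAD — after: cnt=4, r=4 — load
T0 LOAD — after: cnt=4, r=4 — load
T3 CAS — after: cnt=5, r=4 — ok
T1 LOAD — after: cnt=5, r=5 — load
T0 CAS — after: cnt=5, r=4 — retry
T2 LOAD — after: cnt=5, r=5 — load
T1 CAS — after: cnt=6, r=5 — ok
T2 CAS — after: cnt=6, r=5 — retry
T2 LOAD — after: cnt=6, r=6 — load
T2 CAS — after: cnt=7, r=6 — ok
T2 LOAD — after: cnt=7, r=7 — load
T2 CAS — after: cnt=8, r=7 — ok
Flip is step 5.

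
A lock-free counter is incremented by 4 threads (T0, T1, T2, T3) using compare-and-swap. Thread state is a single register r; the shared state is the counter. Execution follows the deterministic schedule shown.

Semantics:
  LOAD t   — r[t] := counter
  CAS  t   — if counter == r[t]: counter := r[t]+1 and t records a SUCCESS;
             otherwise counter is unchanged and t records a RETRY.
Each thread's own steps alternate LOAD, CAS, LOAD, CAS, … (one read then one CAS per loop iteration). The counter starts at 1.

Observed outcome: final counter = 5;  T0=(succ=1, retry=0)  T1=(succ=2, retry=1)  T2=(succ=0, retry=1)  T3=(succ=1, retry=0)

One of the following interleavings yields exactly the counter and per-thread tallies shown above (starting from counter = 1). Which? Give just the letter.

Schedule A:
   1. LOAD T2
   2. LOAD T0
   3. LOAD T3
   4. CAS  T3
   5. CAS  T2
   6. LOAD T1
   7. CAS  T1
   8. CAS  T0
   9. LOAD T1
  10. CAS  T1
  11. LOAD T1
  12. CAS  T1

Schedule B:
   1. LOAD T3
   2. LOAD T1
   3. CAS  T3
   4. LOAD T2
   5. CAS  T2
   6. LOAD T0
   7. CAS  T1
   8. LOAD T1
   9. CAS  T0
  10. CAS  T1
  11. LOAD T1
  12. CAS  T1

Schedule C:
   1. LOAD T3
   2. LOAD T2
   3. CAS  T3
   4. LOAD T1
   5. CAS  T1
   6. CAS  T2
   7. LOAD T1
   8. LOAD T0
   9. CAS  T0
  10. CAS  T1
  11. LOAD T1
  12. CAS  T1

C

Tracing schedule C:
#1 T3 reads 1
#2 T2 reads 1
#3 T3 CAS(1→2) writes; counter now 2
#4 T1 reads 2
#5 T1 CAS(2→3) writes; counter now 3
#6 T2 CAS(1→2) fails; counter now 3
#7 T1 reads 3
#8 T0 reads 3
#9 T0 CAS(3→4) writes; counter now 4
#10 T1 CAS(3→4) fails; counter now 4
#11 T1 reads 4
#12 T1 CAS(4→5) writes; counter now 5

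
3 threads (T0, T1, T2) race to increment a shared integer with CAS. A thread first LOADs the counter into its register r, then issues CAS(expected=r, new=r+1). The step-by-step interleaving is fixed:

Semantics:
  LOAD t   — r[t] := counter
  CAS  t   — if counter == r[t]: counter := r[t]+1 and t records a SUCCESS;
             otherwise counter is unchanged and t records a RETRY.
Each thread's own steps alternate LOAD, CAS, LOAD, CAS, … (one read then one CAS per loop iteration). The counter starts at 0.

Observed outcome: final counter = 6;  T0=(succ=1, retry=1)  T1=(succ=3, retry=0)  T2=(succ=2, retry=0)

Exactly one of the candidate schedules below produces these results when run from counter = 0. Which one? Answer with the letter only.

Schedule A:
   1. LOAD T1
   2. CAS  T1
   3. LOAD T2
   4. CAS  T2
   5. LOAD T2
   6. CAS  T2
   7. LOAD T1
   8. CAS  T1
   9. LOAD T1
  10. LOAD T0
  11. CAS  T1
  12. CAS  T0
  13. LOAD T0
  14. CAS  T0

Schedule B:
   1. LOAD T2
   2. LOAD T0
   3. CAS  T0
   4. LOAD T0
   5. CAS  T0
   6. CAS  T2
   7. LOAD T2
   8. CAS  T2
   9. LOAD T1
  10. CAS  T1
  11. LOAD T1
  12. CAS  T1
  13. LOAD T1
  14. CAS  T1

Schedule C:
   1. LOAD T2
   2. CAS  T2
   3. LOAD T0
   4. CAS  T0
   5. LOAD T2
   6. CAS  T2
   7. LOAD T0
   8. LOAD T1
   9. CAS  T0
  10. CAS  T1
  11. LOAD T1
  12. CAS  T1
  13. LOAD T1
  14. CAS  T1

Simulating candidate A:
#1 T1 reads 0
#2 T1 CAS(0→1) writes; counter now 1
#3 T2 reads 1
#4 T2 CAS(1→2) writes; counter now 2
#5 T2 reads 2
#6 T2 CAS(2→3) writes; counter now 3
#7 T1 reads 3
#8 T1 CAS(3→4) writes; counter now 4
#9 T1 reads 4
#10 T0 reads 4
#11 T1 CAS(4→5) writes; counter now 5
#12 T0 CAS(4→5) fails; counter now 5
#13 T0 reads 5
#14 T0 CAS(5→6) writes; counter now 6

A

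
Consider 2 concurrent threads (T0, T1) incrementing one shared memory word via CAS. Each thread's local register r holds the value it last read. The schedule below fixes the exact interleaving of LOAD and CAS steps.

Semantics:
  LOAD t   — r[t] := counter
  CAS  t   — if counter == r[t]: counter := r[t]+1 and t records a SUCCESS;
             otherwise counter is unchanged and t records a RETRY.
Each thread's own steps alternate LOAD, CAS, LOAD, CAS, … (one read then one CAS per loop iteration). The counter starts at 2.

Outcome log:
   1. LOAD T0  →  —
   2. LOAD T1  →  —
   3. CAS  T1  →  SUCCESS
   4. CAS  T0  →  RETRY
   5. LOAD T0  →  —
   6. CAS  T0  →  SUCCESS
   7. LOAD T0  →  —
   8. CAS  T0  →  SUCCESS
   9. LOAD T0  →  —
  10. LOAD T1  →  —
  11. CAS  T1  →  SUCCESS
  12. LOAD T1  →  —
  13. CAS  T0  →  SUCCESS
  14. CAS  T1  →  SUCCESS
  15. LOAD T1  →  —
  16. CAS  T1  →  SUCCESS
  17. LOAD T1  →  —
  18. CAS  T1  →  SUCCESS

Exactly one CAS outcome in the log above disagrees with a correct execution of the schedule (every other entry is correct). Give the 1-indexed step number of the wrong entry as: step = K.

step = 13

Correct run:
#1 T0 reads 2
#2 T1 reads 2
#3 T1 CAS(2→3) writes; counter now 3
#4 T0 CAS(2→3) fails; counter now 3
#5 T0 reads 3
#6 T0 CAS(3→4) writes; counter now 4
#7 T0 reads 4
#8 T0 CAS(4→5) writes; counter now 5
#9 T0 reads 5
#10 T1 reads 5
#11 T1 CAS(5→6) writes; counter now 6
#12 T1 reads 6
#13 T0 CAS(5→6) fails; counter now 6
#14 T1 CAS(6→7) writes; counter now 7
#15 T1 reads 7
#16 T1 CAS(7→8) writes; counter now 8
#17 T1 reads 8
#18 T1 CAS(8→9) writes; counter now 9
Mismatch at 13.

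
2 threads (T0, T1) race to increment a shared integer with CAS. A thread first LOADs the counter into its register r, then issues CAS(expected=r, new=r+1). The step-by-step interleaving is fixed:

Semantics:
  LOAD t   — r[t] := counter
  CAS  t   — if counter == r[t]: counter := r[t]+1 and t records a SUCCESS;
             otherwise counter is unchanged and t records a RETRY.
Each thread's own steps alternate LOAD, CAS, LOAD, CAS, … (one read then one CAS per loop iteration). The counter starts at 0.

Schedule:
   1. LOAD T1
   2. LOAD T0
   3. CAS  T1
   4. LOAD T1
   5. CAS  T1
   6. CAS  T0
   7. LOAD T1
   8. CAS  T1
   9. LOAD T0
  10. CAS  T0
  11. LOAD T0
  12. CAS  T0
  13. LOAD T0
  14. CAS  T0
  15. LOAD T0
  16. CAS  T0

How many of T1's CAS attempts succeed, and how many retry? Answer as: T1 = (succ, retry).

T1 = (3, 0)

#1 T1 reads 0
#2 T0 reads 0
#3 T1 CAS(0→1) writes; counter now 1
#4 T1 reads 1
#5 T1 CAS(1→2) writes; counter now 2
#6 T0 CAS(0→1) fails; counter now 2
#7 T1 reads 2
#8 T1 CAS(2→3) writes; counter now 3
#9 T0 reads 3
#10 T0 CAS(3→4) writes; counter now 4
#11 T0 reads 4
#12 T0 CAS(4→5) writes; counter now 5
#13 T0 reads 5
#14 T0 CAS(5→6) writes; counter now 6
#15 T0 reads 6
#16 T0 CAS(6→7) writes; counter now 7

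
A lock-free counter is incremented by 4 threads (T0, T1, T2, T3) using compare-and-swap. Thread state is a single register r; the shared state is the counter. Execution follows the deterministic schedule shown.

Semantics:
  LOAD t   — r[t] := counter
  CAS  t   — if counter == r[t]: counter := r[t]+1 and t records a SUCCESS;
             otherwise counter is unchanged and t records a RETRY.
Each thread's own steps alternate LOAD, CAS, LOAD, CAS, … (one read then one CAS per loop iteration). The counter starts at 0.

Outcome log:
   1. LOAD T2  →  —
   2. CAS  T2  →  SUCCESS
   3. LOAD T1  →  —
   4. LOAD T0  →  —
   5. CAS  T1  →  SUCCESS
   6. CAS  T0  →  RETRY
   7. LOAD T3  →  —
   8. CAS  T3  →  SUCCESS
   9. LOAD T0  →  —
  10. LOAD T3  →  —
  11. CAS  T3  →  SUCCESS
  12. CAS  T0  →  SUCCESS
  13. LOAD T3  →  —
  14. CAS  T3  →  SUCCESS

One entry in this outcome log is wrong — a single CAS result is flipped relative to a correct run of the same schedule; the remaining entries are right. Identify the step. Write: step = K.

step = 12

Re-executing:
[1] T2.load  rd  (counter 0, T2.r 0)
[2] T2.cas  hit  (counter 1, T2.r 0)
[3] T1.load  rd  (counter 1, T1.r 1)
[4] T0.load  rd  (counter 1, T0.r 1)
[5] T1.cas  hit  (counter 2, T1.r 1)
[6] T0.cas  miss  (counter 2, T0.r 1)
[7] T3.load  rd  (counter 2, T3.r 2)
[8] T3.cas  hit  (counter 3, T3.r 2)
[9] T0.load  rd  (counter 3, T0.r 3)
[10] T3.load  rd  (counter 3, T3.r 3)
[11] T3.cas  hit  (counter 4, T3.r 3)
[12] T0.cas  miss  (counter 4, T0.r 3)
[13] T3.load  rd  (counter 4, T3.r 4)
[14] T3.cas  hit  (counter 5, T3.r 4)
Flip is step 12.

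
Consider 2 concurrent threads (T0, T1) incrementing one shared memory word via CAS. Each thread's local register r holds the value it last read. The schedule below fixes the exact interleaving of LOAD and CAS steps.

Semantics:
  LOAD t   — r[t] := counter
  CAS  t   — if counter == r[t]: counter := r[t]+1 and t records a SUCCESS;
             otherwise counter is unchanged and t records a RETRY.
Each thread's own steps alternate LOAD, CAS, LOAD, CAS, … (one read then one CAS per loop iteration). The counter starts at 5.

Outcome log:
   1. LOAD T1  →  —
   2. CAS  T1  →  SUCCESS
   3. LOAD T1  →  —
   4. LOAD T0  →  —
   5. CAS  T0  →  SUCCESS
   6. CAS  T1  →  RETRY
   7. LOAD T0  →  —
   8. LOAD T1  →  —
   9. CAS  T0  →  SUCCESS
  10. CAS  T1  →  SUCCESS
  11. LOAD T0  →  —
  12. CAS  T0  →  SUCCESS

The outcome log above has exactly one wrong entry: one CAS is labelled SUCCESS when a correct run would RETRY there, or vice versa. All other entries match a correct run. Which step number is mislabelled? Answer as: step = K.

step = 10

Reference trace:
[1] T1.load  rd  (counter 5, T1.r 5)
[2] T1.cas  hit  (counter 6, T1.r 5)
[3] T1.load  rd  (counter 6, T1.r 6)
[4] T0.load  rd  (counter 6, T0.r 6)
[5] T0.cas  hit  (counter 7, T0.r 6)
[6] T1.cas  miss  (counter 7, T1.r 6)
[7] T0.load  rd  (counter 7, T0.r 7)
[8] T1.load  rd  (counter 7, T1.r 7)
[9] T0.cas  hit  (counter 8, T0.r 7)
[10] T1.cas  miss  (counter 8, T1.r 7)
[11] T0.load  rd  (counter 8, T0.r 8)
[12] T0.cas  hit  (counter 9, T0.r 8)
Log disagrees first at step 10.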